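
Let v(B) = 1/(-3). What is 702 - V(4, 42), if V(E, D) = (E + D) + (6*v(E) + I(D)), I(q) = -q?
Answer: 700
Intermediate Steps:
v(B) = -⅓ (v(B) = 1*(-⅓) = -⅓)
V(E, D) = -2 + E (V(E, D) = (E + D) + (6*(-⅓) - D) = (D + E) + (-2 - D) = -2 + E)
702 - V(4, 42) = 702 - (-2 + 4) = 702 - 1*2 = 702 - 2 = 700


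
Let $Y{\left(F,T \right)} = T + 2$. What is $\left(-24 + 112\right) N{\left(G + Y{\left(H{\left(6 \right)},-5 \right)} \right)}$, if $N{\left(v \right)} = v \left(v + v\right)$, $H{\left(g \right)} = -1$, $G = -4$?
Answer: $8624$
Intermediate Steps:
$Y{\left(F,T \right)} = 2 + T$
$N{\left(v \right)} = 2 v^{2}$ ($N{\left(v \right)} = v 2 v = 2 v^{2}$)
$\left(-24 + 112\right) N{\left(G + Y{\left(H{\left(6 \right)},-5 \right)} \right)} = \left(-24 + 112\right) 2 \left(-4 + \left(2 - 5\right)\right)^{2} = 88 \cdot 2 \left(-4 - 3\right)^{2} = 88 \cdot 2 \left(-7\right)^{2} = 88 \cdot 2 \cdot 49 = 88 \cdot 98 = 8624$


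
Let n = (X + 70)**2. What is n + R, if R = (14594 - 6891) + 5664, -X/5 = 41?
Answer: 31592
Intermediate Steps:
X = -205 (X = -5*41 = -205)
R = 13367 (R = 7703 + 5664 = 13367)
n = 18225 (n = (-205 + 70)**2 = (-135)**2 = 18225)
n + R = 18225 + 13367 = 31592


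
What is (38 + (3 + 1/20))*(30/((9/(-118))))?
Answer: -48439/3 ≈ -16146.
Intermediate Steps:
(38 + (3 + 1/20))*(30/((9/(-118)))) = (38 + (3 + 1/20))*(30/((9*(-1/118)))) = (38 + 61/20)*(30/(-9/118)) = 821*(30*(-118/9))/20 = (821/20)*(-1180/3) = -48439/3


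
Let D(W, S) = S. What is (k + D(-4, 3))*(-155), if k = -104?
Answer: 15655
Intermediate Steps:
(k + D(-4, 3))*(-155) = (-104 + 3)*(-155) = -101*(-155) = 15655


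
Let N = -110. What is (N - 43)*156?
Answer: -23868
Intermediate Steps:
(N - 43)*156 = (-110 - 43)*156 = -153*156 = -23868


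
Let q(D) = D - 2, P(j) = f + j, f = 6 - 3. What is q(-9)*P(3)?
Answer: -66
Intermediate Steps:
f = 3
P(j) = 3 + j
q(D) = -2 + D
q(-9)*P(3) = (-2 - 9)*(3 + 3) = -11*6 = -66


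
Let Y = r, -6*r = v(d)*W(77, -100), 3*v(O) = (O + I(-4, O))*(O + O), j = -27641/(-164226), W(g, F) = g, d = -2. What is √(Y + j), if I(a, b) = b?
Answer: I*√1841419552558/164226 ≈ 8.2629*I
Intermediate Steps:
j = 27641/164226 (j = -27641*(-1/164226) = 27641/164226 ≈ 0.16831)
v(O) = 4*O²/3 (v(O) = ((O + O)*(O + O))/3 = ((2*O)*(2*O))/3 = (4*O²)/3 = 4*O²/3)
r = -616/9 (r = -(4/3)*(-2)²*77/6 = -(4/3)*4*77/6 = -8*77/9 = -⅙*1232/3 = -616/9 ≈ -68.444)
Y = -616/9 ≈ -68.444
√(Y + j) = √(-616/9 + 27641/164226) = √(-33638149/492678) = I*√1841419552558/164226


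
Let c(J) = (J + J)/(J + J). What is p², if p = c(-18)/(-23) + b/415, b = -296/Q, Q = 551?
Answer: 55447533729/27660183897025 ≈ 0.0020046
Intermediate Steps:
c(J) = 1 (c(J) = (2*J)/((2*J)) = (2*J)*(1/(2*J)) = 1)
b = -296/551 ≈ -0.53720
p = -235473/5259295 (p = 1/(-23) - 296/551/415 = 1*(-1/23) - 296/551*1/415 = -1/23 - 296/228665 = -235473/5259295 ≈ -0.044773)
p² = (-235473/5259295)² = 55447533729/27660183897025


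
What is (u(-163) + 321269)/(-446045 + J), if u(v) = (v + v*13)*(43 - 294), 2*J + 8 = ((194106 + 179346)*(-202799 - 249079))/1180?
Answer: -9768335/786145456 ≈ -0.012426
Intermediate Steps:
J = -21094344037/295 (J = -4 + (((194106 + 179346)*(-202799 - 249079))/1180)/2 = -4 + ((373452*(-451878))*(1/1180))/2 = -4 + (-168754742856*1/1180)/2 = -4 + (½)*(-42188685714/295) = -4 - 21094342857/295 = -21094344037/295 ≈ -7.1506e+7)
u(v) = -3514*v (u(v) = (v + 13*v)*(-251) = (14*v)*(-251) = -3514*v)
(u(-163) + 321269)/(-446045 + J) = (-3514*(-163) + 321269)/(-446045 - 21094344037/295) = (572782 + 321269)/(-21225927312/295) = 894051*(-295/21225927312) = -9768335/786145456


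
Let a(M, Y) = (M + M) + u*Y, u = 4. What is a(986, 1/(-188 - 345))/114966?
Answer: 525536/30638439 ≈ 0.017153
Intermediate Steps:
a(M, Y) = 2*M + 4*Y (a(M, Y) = (M + M) + 4*Y = 2*M + 4*Y)
a(986, 1/(-188 - 345))/114966 = (2*986 + 4/(-188 - 345))/114966 = (1972 + 4/(-533))*(1/114966) = (1972 + 4*(-1/533))*(1/114966) = (1972 - 4/533)*(1/114966) = (1051072/533)*(1/114966) = 525536/30638439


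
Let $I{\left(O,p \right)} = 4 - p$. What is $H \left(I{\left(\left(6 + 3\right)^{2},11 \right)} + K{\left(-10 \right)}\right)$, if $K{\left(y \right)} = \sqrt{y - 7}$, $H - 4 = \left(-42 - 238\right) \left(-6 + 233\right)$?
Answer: $444892 - 63556 i \sqrt{17} \approx 4.4489 \cdot 10^{5} - 2.6205 \cdot 10^{5} i$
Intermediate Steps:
$H = -63556$ ($H = 4 + \left(-42 - 238\right) \left(-6 + 233\right) = 4 - 63560 = -63556$)
$K{\left(y \right)} = \sqrt{-7 + y}$
$H \left(I{\left(\left(6 + 3\right)^{2},11 \right)} + K{\left(-10 \right)}\right) = - 63556 \left(\left(4 - 11\right) + \sqrt{-7 - 10}\right) = - 63556 \left(\left(4 - 11\right) + \sqrt{-17}\right) = - 63556 \left(-7 + i \sqrt{17}\right) = 444892 - 63556 i \sqrt{17}$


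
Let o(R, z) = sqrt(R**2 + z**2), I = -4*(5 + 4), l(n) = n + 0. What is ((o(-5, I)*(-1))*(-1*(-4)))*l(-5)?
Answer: 20*sqrt(1321) ≈ 726.91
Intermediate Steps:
l(n) = n
I = -36 (I = -4*9 = -36)
((o(-5, I)*(-1))*(-1*(-4)))*l(-5) = ((sqrt((-5)**2 + (-36)**2)*(-1))*(-1*(-4)))*(-5) = ((sqrt(25 + 1296)*(-1))*4)*(-5) = ((sqrt(1321)*(-1))*4)*(-5) = (-sqrt(1321)*4)*(-5) = -4*sqrt(1321)*(-5) = 20*sqrt(1321)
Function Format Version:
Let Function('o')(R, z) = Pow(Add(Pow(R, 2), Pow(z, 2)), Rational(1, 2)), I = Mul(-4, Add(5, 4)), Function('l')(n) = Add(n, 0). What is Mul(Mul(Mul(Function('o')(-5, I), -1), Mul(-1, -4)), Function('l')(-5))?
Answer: Mul(20, Pow(1321, Rational(1, 2))) ≈ 726.91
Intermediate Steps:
Function('l')(n) = n
I = -36 (I = Mul(-4, 9) = -36)
Mul(Mul(Mul(Function('o')(-5, I), -1), Mul(-1, -4)), Function('l')(-5)) = Mul(Mul(Mul(Pow(Add(Pow(-5, 2), Pow(-36, 2)), Rational(1, 2)), -1), Mul(-1, -4)), -5) = Mul(Mul(Mul(Pow(Add(25, 1296), Rational(1, 2)), -1), 4), -5) = Mul(Mul(Mul(Pow(1321, Rational(1, 2)), -1), 4), -5) = Mul(Mul(Mul(-1, Pow(1321, Rational(1, 2))), 4), -5) = Mul(Mul(-4, Pow(1321, Rational(1, 2))), -5) = Mul(20, Pow(1321, Rational(1, 2)))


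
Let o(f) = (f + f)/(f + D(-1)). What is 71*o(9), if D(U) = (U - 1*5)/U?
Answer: 426/5 ≈ 85.200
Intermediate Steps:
D(U) = (-5 + U)/U (D(U) = (U - 5)/U = (-5 + U)/U)
o(f) = 2*f/(6 + f) (o(f) = (f + f)/(f + (-5 - 1)/(-1)) = (2*f)/(f - 1*(-6)) = (2*f)/(f + 6) = (2*f)/(6 + f) = 2*f/(6 + f))
71*o(9) = 71*(2*9/(6 + 9)) = 71*(2*9/15) = 71*(2*9*(1/15)) = 71*(6/5) = 426/5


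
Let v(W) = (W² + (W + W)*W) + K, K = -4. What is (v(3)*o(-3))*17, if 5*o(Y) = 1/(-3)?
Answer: -391/15 ≈ -26.067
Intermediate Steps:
v(W) = -4 + 3*W² (v(W) = (W² + (W + W)*W) - 4 = (W² + (2*W)*W) - 4 = (W² + 2*W²) - 4 = 3*W² - 4 = -4 + 3*W²)
o(Y) = -1/15 (o(Y) = (⅕)/(-3) = (⅕)*(-⅓) = -1/15)
(v(3)*o(-3))*17 = ((-4 + 3*3²)*(-1/15))*17 = ((-4 + 3*9)*(-1/15))*17 = ((-4 + 27)*(-1/15))*17 = (23*(-1/15))*17 = -23/15*17 = -391/15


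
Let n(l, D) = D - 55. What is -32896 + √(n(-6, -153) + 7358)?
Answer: -32896 + 5*√286 ≈ -32811.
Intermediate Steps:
n(l, D) = -55 + D
-32896 + √(n(-6, -153) + 7358) = -32896 + √((-55 - 153) + 7358) = -32896 + √(-208 + 7358) = -32896 + √7150 = -32896 + 5*√286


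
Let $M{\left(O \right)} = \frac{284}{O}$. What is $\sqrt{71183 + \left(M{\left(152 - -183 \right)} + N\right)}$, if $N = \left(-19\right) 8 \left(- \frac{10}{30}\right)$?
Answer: $\frac{\sqrt{71948640435}}{1005} \approx 266.9$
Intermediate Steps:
$N = \frac{152}{3}$ ($N = - 152 \left(\left(-10\right) \frac{1}{30}\right) = \left(-152\right) \left(- \frac{1}{3}\right) = \frac{152}{3} \approx 50.667$)
$\sqrt{71183 + \left(M{\left(152 - -183 \right)} + N\right)} = \sqrt{71183 + \left(\frac{284}{152 - -183} + \frac{152}{3}\right)} = \sqrt{71183 + \left(\frac{284}{152 + 183} + \frac{152}{3}\right)} = \sqrt{71183 + \left(\frac{284}{335} + \frac{152}{3}\right)} = \sqrt{71183 + \frac{51772}{1005}} = \sqrt{\frac{71590687}{1005}} = \frac{\sqrt{71948640435}}{1005}$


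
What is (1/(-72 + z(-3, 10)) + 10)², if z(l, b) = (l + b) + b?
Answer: 301401/3025 ≈ 99.637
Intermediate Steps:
z(l, b) = l + 2*b (z(l, b) = (b + l) + b = l + 2*b)
(1/(-72 + z(-3, 10)) + 10)² = (1/(-72 + (-3 + 2*10)) + 10)² = (1/(-72 + (-3 + 20)) + 10)² = (1/(-72 + 17) + 10)² = (1/(-55) + 10)² = (-1/55 + 10)² = (549/55)² = 301401/3025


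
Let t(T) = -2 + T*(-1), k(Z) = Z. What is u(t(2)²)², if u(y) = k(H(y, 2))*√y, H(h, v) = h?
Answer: 4096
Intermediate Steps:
t(T) = -2 - T
u(y) = y^(3/2) (u(y) = y*√y = y^(3/2))
u(t(2)²)² = (((-2 - 1*2)²)^(3/2))² = (((-2 - 2)²)^(3/2))² = (((-4)²)^(3/2))² = (16^(3/2))² = 64² = 4096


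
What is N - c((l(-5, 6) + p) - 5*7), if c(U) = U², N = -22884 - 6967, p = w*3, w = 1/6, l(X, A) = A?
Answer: -122653/4 ≈ -30663.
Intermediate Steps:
w = ⅙ ≈ 0.16667
p = ½ (p = (⅙)*3 = ½ ≈ 0.50000)
N = -29851
N - c((l(-5, 6) + p) - 5*7) = -29851 - ((6 + ½) - 5*7)² = -29851 - (13/2 - 35)² = -29851 - (-57/2)² = -29851 - 1*3249/4 = -29851 - 3249/4 = -122653/4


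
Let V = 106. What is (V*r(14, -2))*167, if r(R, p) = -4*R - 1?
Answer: -1009014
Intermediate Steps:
r(R, p) = -1 - 4*R
(V*r(14, -2))*167 = (106*(-1 - 4*14))*167 = (106*(-1 - 56))*167 = (106*(-57))*167 = -6042*167 = -1009014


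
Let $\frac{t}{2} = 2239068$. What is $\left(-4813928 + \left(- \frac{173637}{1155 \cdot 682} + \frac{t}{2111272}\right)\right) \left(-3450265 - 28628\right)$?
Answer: $\frac{105498700563774531315243}{6299507830} \approx 1.6747 \cdot 10^{13}$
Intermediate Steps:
$t = 4478136$ ($t = 2 \cdot 2239068 = 4478136$)
$\left(-4813928 + \left(- \frac{173637}{1155 \cdot 682} + \frac{t}{2111272}\right)\right) \left(-3450265 - 28628\right) = \left(-4813928 + \left(- \frac{173637}{1155 \cdot 682} + \frac{4478136}{2111272}\right)\right) \left(-3450265 - 28628\right) = \left(-4813928 + \left(- \frac{173637}{787710} + 4478136 \cdot \frac{1}{2111272}\right)\right) \left(-3478893\right) = \left(-4813928 + \left(\left(-173637\right) \frac{1}{787710} + \frac{559767}{263909}\right)\right) \left(-3478893\right) = \left(-4813928 + \left(- \frac{57879}{262570} + \frac{559767}{263909}\right)\right) \left(-3478893\right) = \left(-4813928 + \frac{131703232179}{69294586130}\right) \left(-3478893\right) = \left(- \frac{333579016716386461}{69294586130}\right) \left(-3478893\right) = \frac{105498700563774531315243}{6299507830}$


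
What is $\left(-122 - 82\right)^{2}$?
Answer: $41616$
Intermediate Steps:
$\left(-122 - 82\right)^{2} = \left(-204\right)^{2} = 41616$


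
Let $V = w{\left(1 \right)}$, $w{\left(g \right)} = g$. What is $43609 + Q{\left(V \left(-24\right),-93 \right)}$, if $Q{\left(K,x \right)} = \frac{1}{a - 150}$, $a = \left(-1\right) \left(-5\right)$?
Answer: $\frac{6323304}{145} \approx 43609.0$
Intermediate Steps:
$a = 5$
$V = 1$
$Q{\left(K,x \right)} = - \frac{1}{145}$ ($Q{\left(K,x \right)} = \frac{1}{5 - 150} = \frac{1}{-145} = - \frac{1}{145}$)
$43609 + Q{\left(V \left(-24\right),-93 \right)} = 43609 - \frac{1}{145} = \frac{6323304}{145}$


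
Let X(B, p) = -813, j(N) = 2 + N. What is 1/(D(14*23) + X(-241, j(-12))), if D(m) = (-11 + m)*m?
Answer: 1/99329 ≈ 1.0068e-5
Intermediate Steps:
D(m) = m*(-11 + m)
1/(D(14*23) + X(-241, j(-12))) = 1/((14*23)*(-11 + 14*23) - 813) = 1/(322*(-11 + 322) - 813) = 1/(322*311 - 813) = 1/(100142 - 813) = 1/99329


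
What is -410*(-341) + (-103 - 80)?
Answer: 139627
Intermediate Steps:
-410*(-341) + (-103 - 80) = 139810 - 183 = 139627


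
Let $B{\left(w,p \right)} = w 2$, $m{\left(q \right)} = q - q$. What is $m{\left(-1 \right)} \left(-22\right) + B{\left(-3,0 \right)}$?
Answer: $-6$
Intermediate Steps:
$m{\left(q \right)} = 0$
$B{\left(w,p \right)} = 2 w$
$m{\left(-1 \right)} \left(-22\right) + B{\left(-3,0 \right)} = 0 \left(-22\right) + 2 \left(-3\right) = 0 - 6 = -6$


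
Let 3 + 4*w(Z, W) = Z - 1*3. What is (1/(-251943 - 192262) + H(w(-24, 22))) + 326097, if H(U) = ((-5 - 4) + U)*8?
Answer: 144795282824/444205 ≈ 3.2597e+5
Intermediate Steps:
w(Z, W) = -3/2 + Z/4 (w(Z, W) = -3/4 + (Z - 1*3)/4 = -3/4 + (Z - 3)/4 = -3/4 + (-3 + Z)/4 = -3/4 + (-3/4 + Z/4) = -3/2 + Z/4)
H(U) = -72 + 8*U (H(U) = (-9 + U)*8 = -72 + 8*U)
(1/(-251943 - 192262) + H(w(-24, 22))) + 326097 = (1/(-251943 - 192262) + (-72 + 8*(-3/2 + (1/4)*(-24)))) + 326097 = (1/(-444205) + (-72 + 8*(-3/2 - 6))) + 326097 = (-1/444205 + (-72 + 8*(-15/2))) + 326097 = (-1/444205 + (-72 - 60)) + 326097 = (-1/444205 - 132) + 326097 = -58635061/444205 + 326097 = 144795282824/444205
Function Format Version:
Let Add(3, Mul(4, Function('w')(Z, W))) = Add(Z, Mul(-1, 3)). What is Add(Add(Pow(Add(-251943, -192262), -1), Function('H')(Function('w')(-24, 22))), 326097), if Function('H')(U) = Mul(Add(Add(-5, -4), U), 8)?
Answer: Rational(144795282824, 444205) ≈ 3.2597e+5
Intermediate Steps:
Function('w')(Z, W) = Add(Rational(-3, 2), Mul(Rational(1, 4), Z)) (Function('w')(Z, W) = Add(Rational(-3, 4), Mul(Rational(1, 4), Add(Z, Mul(-1, 3)))) = Add(Rational(-3, 4), Mul(Rational(1, 4), Add(Z, -3))) = Add(Rational(-3, 4), Mul(Rational(1, 4), Add(-3, Z))) = Add(Rational(-3, 4), Add(Rational(-3, 4), Mul(Rational(1, 4), Z))) = Add(Rational(-3, 2), Mul(Rational(1, 4), Z)))
Function('H')(U) = Add(-72, Mul(8, U)) (Function('H')(U) = Mul(Add(-9, U), 8) = Add(-72, Mul(8, U)))
Add(Add(Pow(Add(-251943, -192262), -1), Function('H')(Function('w')(-24, 22))), 326097) = Add(Add(Pow(Add(-251943, -192262), -1), Add(-72, Mul(8, Add(Rational(-3, 2), Mul(Rational(1, 4), -24))))), 326097) = Add(Add(Pow(-444205, -1), Add(-72, Mul(8, Add(Rational(-3, 2), -6)))), 326097) = Add(Add(Rational(-1, 444205), Add(-72, Mul(8, Rational(-15, 2)))), 326097) = Add(Add(Rational(-1, 444205), Add(-72, -60)), 326097) = Add(Add(Rational(-1, 444205), -132), 326097) = Add(Rational(-58635061, 444205), 326097) = Rational(144795282824, 444205)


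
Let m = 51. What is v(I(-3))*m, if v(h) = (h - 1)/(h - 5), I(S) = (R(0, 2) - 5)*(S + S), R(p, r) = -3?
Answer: 2397/43 ≈ 55.744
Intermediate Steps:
I(S) = -16*S (I(S) = (-3 - 5)*(S + S) = -16*S)
v(h) = (-1 + h)/(-5 + h)
v(I(-3))*m = ((-1 - 16*(-3))/(-5 - 16*(-3)))*51 = ((-1 + 48)/(-5 + 48))*51 = (47/43)*51 = 2397/43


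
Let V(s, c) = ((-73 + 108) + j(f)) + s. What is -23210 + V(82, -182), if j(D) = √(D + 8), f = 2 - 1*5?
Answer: -23093 + √5 ≈ -23091.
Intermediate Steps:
f = -3 (f = 2 - 5 = -3)
j(D) = √(8 + D)
V(s, c) = 35 + s + √5 (V(s, c) = ((-73 + 108) + √(8 - 3)) + s = (35 + √5) + s = 35 + s + √5)
-23210 + V(82, -182) = -23210 + (35 + 82 + √5) = -23210 + (117 + √5) = -23093 + √5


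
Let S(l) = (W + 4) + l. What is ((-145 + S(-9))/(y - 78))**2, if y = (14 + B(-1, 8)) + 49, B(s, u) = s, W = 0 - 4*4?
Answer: 6889/64 ≈ 107.64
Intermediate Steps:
W = -16 (W = 0 - 16 = -16)
y = 62 (y = (14 - 1) + 49 = 13 + 49 = 62)
S(l) = -12 + l (S(l) = (-16 + 4) + l = -12 + l)
((-145 + S(-9))/(y - 78))**2 = ((-145 + (-12 - 9))/(62 - 78))**2 = ((-145 - 21)/(-16))**2 = (-166*(-1/16))**2 = (83/8)**2 = 6889/64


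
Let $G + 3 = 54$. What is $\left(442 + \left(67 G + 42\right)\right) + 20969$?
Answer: $24870$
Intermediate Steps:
$G = 51$ ($G = -3 + 54 = 51$)
$\left(442 + \left(67 G + 42\right)\right) + 20969 = \left(442 + \left(67 \cdot 51 + 42\right)\right) + 20969 = \left(442 + \left(3417 + 42\right)\right) + 20969 = \left(442 + 3459\right) + 20969 = 3901 + 20969 = 24870$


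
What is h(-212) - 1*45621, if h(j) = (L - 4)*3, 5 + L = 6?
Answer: -45630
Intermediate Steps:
L = 1 (L = -5 + 6 = 1)
h(j) = -9 (h(j) = (1 - 4)*3 = -3*3 = -9)
h(-212) - 1*45621 = -9 - 1*45621 = -9 - 45621 = -45630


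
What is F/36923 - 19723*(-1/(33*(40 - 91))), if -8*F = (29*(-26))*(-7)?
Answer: -265215523/22596876 ≈ -11.737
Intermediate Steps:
F = -2639/4 (F = -29*(-26)*(-7)/8 = -(-377)*(-7)/4 = -⅛*5278 = -2639/4 ≈ -659.75)
F/36923 - 19723*(-1/(33*(40 - 91))) = -2639/4/36923 - 19723*(-1/(33*(40 - 91))) = -2639/4*1/36923 - 19723/((-51*(-33))) = -2639/147692 - 19723/1683 = -2639/147692 - 19723*1/1683 = -2639/147692 - 1793/153 = -265215523/22596876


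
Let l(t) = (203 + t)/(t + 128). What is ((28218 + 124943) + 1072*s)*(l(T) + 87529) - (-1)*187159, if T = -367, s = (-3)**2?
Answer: 3405943073356/239 ≈ 1.4251e+10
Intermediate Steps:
s = 9
l(t) = (203 + t)/(128 + t)
((28218 + 124943) + 1072*s)*(l(T) + 87529) - (-1)*187159 = ((28218 + 124943) + 1072*9)*((203 - 367)/(128 - 367) + 87529) - (-1)*187159 = (153161 + 9648)*(-164/(-239) + 87529) - 1*(-187159) = 162809*(-1/239*(-164) + 87529) + 187159 = 162809*(164/239 + 87529) + 187159 = 162809*(20919595/239) + 187159 = 3405898342355/239 + 187159 = 3405943073356/239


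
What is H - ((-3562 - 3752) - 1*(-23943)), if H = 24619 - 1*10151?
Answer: -2161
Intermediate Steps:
H = 14468 (H = 24619 - 10151 = 14468)
H - ((-3562 - 3752) - 1*(-23943)) = 14468 - ((-3562 - 3752) - 1*(-23943)) = 14468 - (-7314 + 23943) = 14468 - 1*16629 = 14468 - 16629 = -2161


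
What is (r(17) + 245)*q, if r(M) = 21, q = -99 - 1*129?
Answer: -60648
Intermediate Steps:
q = -228 (q = -99 - 129 = -228)
(r(17) + 245)*q = (21 + 245)*(-228) = 266*(-228) = -60648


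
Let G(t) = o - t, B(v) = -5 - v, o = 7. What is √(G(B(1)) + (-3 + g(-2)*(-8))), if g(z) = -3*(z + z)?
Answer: I*√86 ≈ 9.2736*I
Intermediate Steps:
g(z) = -6*z
G(t) = 7 - t
√(G(B(1)) + (-3 + g(-2)*(-8))) = √((7 - (-5 - 1*1)) + (-3 - 6*(-2)*(-8))) = √((7 - (-5 - 1)) + (-3 + 12*(-8))) = √((7 - 1*(-6)) + (-3 - 96)) = √((7 + 6) - 99) = √(13 - 99) = √(-86) = I*√86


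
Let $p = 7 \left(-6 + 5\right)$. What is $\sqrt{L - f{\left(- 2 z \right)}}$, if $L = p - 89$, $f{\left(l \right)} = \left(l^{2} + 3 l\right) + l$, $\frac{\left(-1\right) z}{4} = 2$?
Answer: $4 i \sqrt{26} \approx 20.396 i$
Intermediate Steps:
$z = -8$ ($z = \left(-4\right) 2 = -8$)
$p = -7$ ($p = 7 \left(-1\right) = -7$)
$f{\left(l \right)} = l^{2} + 4 l$
$L = -96$ ($L = -7 - 89 = -96$)
$\sqrt{L - f{\left(- 2 z \right)}} = \sqrt{-96 - \left(-2\right) \left(-8\right) \left(4 - -16\right)} = \sqrt{-96 - 16 \left(4 + 16\right)} = \sqrt{-96 - 16 \cdot 20} = \sqrt{-96 - 320} = \sqrt{-416} = 4 i \sqrt{26}$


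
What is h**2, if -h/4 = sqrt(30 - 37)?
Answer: -112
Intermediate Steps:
h = -4*I*sqrt(7) (h = -4*sqrt(30 - 37) = -4*I*sqrt(7) ≈ -10.583*I)
h**2 = (-4*I*sqrt(7))**2 = -112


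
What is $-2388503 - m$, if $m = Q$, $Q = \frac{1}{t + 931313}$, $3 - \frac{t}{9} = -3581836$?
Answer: $- \frac{79221542667593}{33167864} \approx -2.3885 \cdot 10^{6}$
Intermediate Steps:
$t = 32236551$ ($t = 27 - -32236524 = 27 + 32236524 = 32236551$)
$Q = \frac{1}{33167864}$ ($Q = \frac{1}{32236551 + 931313} = \frac{1}{33167864} \approx 3.015 \cdot 10^{-8}$)
$m = \frac{1}{33167864} \approx 3.015 \cdot 10^{-8}$
$-2388503 - m = -2388503 - \frac{1}{33167864} = - \frac{79221542667593}{33167864}$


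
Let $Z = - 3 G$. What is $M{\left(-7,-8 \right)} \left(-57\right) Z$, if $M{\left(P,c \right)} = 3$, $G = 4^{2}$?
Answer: $8208$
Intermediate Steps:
$G = 16$
$Z = -48$ ($Z = \left(-3\right) 16 = -48$)
$M{\left(-7,-8 \right)} \left(-57\right) Z = 3 \left(-57\right) \left(-48\right) = \left(-171\right) \left(-48\right) = 8208$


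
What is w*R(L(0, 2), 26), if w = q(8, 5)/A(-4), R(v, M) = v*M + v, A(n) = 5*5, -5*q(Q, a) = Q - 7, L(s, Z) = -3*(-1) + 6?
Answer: -243/125 ≈ -1.9440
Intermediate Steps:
L(s, Z) = 9 (L(s, Z) = 3 + 6 = 9)
q(Q, a) = 7/5 - Q/5 (q(Q, a) = -(Q - 7)/5 = -(-7 + Q)/5 = 7/5 - Q/5)
A(n) = 25
R(v, M) = v + M*v (R(v, M) = M*v + v = v + M*v)
w = -1/125 (w = (7/5 - ⅕*8)/25 = (7/5 - 8/5)*(1/25) = -⅕*1/25 = -1/125 ≈ -0.0080000)
w*R(L(0, 2), 26) = -9*(1 + 26)/125 = -9*27/125 = -1/125*243 = -243/125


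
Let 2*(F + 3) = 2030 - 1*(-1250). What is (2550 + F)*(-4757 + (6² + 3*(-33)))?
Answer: -20181340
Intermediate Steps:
F = 1637 (F = -3 + (2030 - 1*(-1250))/2 = -3 + (2030 + 1250)/2 = -3 + (½)*3280 = -3 + 1640 = 1637)
(2550 + F)*(-4757 + (6² + 3*(-33))) = (2550 + 1637)*(-4757 + (6² + 3*(-33))) = 4187*(-4757 + (36 - 99)) = 4187*(-4757 - 63) = 4187*(-4820) = -20181340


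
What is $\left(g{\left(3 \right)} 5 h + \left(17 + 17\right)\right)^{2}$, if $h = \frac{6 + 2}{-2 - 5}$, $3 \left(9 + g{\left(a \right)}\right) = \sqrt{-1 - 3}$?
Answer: $\frac{3212036}{441} - \frac{95680 i}{147} \approx 7283.5 - 650.88 i$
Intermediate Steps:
$g{\left(a \right)} = -9 + \frac{2 i}{3}$ ($g{\left(a \right)} = -9 + \frac{\sqrt{-1 - 3}}{3} = -9 + \frac{\sqrt{-4}}{3} = -9 + \frac{2 i}{3}$)
$h = - \frac{8}{7}$ ($h = \frac{8}{-7} = 8 \left(- \frac{1}{7}\right) = - \frac{8}{7} \approx -1.1429$)
$\left(g{\left(3 \right)} 5 h + \left(17 + 17\right)\right)^{2} = \left(\left(-9 + \frac{2 i}{3}\right) 5 \left(- \frac{8}{7}\right) + \left(17 + 17\right)\right)^{2} = \left(\left(-45 + \frac{10 i}{3}\right) \left(- \frac{8}{7}\right) + 34\right)^{2} = \left(\left(\frac{360}{7} - \frac{80 i}{21}\right) + 34\right)^{2} = \left(\frac{598}{7} - \frac{80 i}{21}\right)^{2}$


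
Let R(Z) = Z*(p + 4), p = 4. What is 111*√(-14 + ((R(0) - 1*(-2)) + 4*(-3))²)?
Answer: 111*√86 ≈ 1029.4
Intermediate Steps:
R(Z) = 8*Z (R(Z) = Z*(4 + 4) = Z*8 = 8*Z)
111*√(-14 + ((R(0) - 1*(-2)) + 4*(-3))²) = 111*√(-14 + ((8*0 - 1*(-2)) + 4*(-3))²) = 111*√(-14 + ((0 + 2) - 12)²) = 111*√(-14 + (2 - 12)²) = 111*√(-14 + (-10)²) = 111*√(-14 + 100) = 111*√86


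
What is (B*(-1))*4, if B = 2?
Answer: -8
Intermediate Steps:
(B*(-1))*4 = (2*(-1))*4 = -2*4 = -8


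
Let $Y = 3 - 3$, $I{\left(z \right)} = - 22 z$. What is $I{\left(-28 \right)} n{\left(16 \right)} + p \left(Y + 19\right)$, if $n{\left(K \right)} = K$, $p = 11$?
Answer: $10065$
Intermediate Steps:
$Y = 0$ ($Y = 3 - 3 = 0$)
$I{\left(-28 \right)} n{\left(16 \right)} + p \left(Y + 19\right) = \left(-22\right) \left(-28\right) 16 + 11 \left(0 + 19\right) = 616 \cdot 16 + 11 \cdot 19 = 9856 + 209 = 10065$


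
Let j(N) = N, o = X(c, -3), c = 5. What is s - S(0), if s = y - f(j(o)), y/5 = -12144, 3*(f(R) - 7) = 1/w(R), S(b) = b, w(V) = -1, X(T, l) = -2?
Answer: -182180/3 ≈ -60727.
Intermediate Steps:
o = -2
f(R) = 20/3 (f(R) = 7 + (⅓)/(-1) = 7 + (⅓)*(-1) = 7 - ⅓ = 20/3)
y = -60720 (y = 5*(-12144) = -60720)
s = -182180/3 (s = -60720 - 1*20/3 = -60720 - 20/3 = -182180/3 ≈ -60727.)
s - S(0) = -182180/3 - 1*0 = -182180/3 + 0 = -182180/3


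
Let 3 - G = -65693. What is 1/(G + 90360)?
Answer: 1/156056 ≈ 6.4080e-6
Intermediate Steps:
G = 65696 (G = 3 - 1*(-65693) = 3 + 65693 = 65696)
1/(G + 90360) = 1/(65696 + 90360) = 1/156056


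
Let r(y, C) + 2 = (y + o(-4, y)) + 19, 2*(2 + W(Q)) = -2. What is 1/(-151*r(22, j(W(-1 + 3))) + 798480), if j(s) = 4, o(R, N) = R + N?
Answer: 1/789873 ≈ 1.2660e-6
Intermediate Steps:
o(R, N) = N + R
W(Q) = -3 (W(Q) = -2 + (½)*(-2) = -2 - 1 = -3)
r(y, C) = 13 + 2*y (r(y, C) = -2 + ((y + (y - 4)) + 19) = -2 + ((y + (-4 + y)) + 19) = -2 + ((-4 + 2*y) + 19) = -2 + (15 + 2*y) = 13 + 2*y)
1/(-151*r(22, j(W(-1 + 3))) + 798480) = 1/(-151*(13 + 2*22) + 798480) = 1/(-151*(13 + 44) + 798480) = 1/(-151*57 + 798480) = 1/(-8607 + 798480) = 1/789873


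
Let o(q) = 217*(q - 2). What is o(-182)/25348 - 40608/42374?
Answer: -340155082/134262019 ≈ -2.5335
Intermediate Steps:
o(q) = -434 + 217*q (o(q) = 217*(-2 + q) = -434 + 217*q)
o(-182)/25348 - 40608/42374 = (-434 + 217*(-182))/25348 - 40608/42374 = (-434 - 39494)*(1/25348) - 40608*1/42374 = -39928*1/25348 - 20304/21187 = -9982/6337 - 20304/21187 = -340155082/134262019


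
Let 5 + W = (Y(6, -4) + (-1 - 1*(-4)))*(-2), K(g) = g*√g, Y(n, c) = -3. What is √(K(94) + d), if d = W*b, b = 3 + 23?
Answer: √(-130 + 94*√94) ≈ 27.953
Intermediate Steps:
K(g) = g^(3/2)
b = 26
W = -5 (W = -5 + (-3 + (-1 - 1*(-4)))*(-2) = -5 + (-3 + (-1 + 4))*(-2) = -5 + (-3 + 3)*(-2) = -5 + 0*(-2) = -5 + 0 = -5)
d = -130 (d = -5*26 = -130)
√(K(94) + d) = √(94^(3/2) - 130) = √(94*√94 - 130) = √(-130 + 94*√94)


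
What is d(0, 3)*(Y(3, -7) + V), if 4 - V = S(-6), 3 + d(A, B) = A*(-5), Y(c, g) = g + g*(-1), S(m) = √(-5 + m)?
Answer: -12 + 3*I*√11 ≈ -12.0 + 9.9499*I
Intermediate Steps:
Y(c, g) = 0 (Y(c, g) = g - g = 0)
d(A, B) = -3 - 5*A (d(A, B) = -3 + A*(-5) = -3 - 5*A)
V = 4 - I*√11 (V = 4 - √(-5 - 6) = 4 - √(-11) = 4 - I*√11 ≈ 4.0 - 3.3166*I)
d(0, 3)*(Y(3, -7) + V) = (-3 - 5*0)*(0 + (4 - I*√11)) = (-3 + 0)*(4 - I*√11) = -3*(4 - I*√11) = -12 + 3*I*√11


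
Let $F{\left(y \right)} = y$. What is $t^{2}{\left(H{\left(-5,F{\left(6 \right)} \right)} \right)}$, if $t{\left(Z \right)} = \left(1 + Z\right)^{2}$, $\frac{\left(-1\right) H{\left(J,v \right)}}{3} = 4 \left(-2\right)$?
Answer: $390625$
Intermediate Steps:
$H{\left(J,v \right)} = 24$ ($H{\left(J,v \right)} = - 3 \cdot 4 \left(-2\right) = \left(-3\right) \left(-8\right) = 24$)
$t^{2}{\left(H{\left(-5,F{\left(6 \right)} \right)} \right)} = \left(\left(1 + 24\right)^{2}\right)^{2} = \left(25^{2}\right)^{2} = 625^{2} = 390625$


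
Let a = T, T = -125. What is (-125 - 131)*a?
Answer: 32000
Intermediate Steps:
a = -125
(-125 - 131)*a = (-125 - 131)*(-125) = -256*(-125) = 32000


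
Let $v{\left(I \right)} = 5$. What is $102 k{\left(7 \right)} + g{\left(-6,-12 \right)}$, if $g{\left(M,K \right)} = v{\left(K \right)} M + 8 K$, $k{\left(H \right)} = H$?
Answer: $588$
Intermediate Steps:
$g{\left(M,K \right)} = 5 M + 8 K$
$102 k{\left(7 \right)} + g{\left(-6,-12 \right)} = 102 \cdot 7 + \left(5 \left(-6\right) + 8 \left(-12\right)\right) = 714 - 126 = 588$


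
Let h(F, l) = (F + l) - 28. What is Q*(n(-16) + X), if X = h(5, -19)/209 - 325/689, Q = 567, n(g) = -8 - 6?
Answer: -92153943/11077 ≈ -8319.4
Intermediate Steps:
n(g) = -14
h(F, l) = -28 + F + l
X = -7451/11077 (X = (-28 + 5 - 19)/209 - 325/689 = -42*1/209 - 325*1/689 = -42/209 - 25/53 = -7451/11077 ≈ -0.67266)
Q*(n(-16) + X) = 567*(-14 - 7451/11077) = 567*(-162529/11077) = -92153943/11077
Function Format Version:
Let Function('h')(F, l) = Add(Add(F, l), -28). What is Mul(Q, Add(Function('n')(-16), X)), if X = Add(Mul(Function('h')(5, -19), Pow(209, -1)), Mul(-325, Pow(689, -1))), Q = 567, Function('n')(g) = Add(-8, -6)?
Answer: Rational(-92153943, 11077) ≈ -8319.4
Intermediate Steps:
Function('n')(g) = -14
Function('h')(F, l) = Add(-28, F, l)
X = Rational(-7451, 11077) (X = Add(Mul(Add(-28, 5, -19), Pow(209, -1)), Mul(-325, Pow(689, -1))) = Add(Mul(-42, Rational(1, 209)), Mul(-325, Rational(1, 689))) = Add(Rational(-42, 209), Rational(-25, 53)) = Rational(-7451, 11077) ≈ -0.67266)
Mul(Q, Add(Function('n')(-16), X)) = Mul(567, Add(-14, Rational(-7451, 11077))) = Mul(567, Rational(-162529, 11077)) = Rational(-92153943, 11077)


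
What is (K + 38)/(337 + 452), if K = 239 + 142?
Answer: 419/789 ≈ 0.53105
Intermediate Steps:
K = 381
(K + 38)/(337 + 452) = (381 + 38)/(337 + 452) = 419/789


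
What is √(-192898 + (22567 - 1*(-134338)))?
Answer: I*√35993 ≈ 189.72*I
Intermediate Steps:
√(-192898 + (22567 - 1*(-134338))) = √(-192898 + (22567 + 134338)) = √(-192898 + 156905) = √(-35993) = I*√35993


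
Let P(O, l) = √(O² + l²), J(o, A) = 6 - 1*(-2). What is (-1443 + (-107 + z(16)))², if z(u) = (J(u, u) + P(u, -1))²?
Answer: 1576233 - 39328*√257 ≈ 9.4576e+5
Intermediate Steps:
J(o, A) = 8 (J(o, A) = 6 + 2 = 8)
z(u) = (8 + √(1 + u²))² (z(u) = (8 + √(u² + (-1)²))² = (8 + √(u² + 1))² = (8 + √(1 + u²))²)
(-1443 + (-107 + z(16)))² = (-1443 + (-107 + (8 + √(1 + 16²))²))² = (-1443 + (-107 + (8 + √(1 + 256))²))² = (-1443 + (-107 + (8 + √257)²))² = (-1550 + (8 + √257)²)²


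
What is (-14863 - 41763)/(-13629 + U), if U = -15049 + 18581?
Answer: 2462/439 ≈ 5.6082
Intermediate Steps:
U = 3532
(-14863 - 41763)/(-13629 + U) = (-14863 - 41763)/(-13629 + 3532) = -56626/(-10097) = -56626*(-1/10097) = 2462/439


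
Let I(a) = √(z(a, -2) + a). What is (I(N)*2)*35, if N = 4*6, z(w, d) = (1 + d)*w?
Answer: 0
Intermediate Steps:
z(w, d) = w*(1 + d)
N = 24
I(a) = 0 (I(a) = √(a*(1 - 2) + a) = √(a*(-1) + a) = √(-a + a) = √0 = 0)
(I(N)*2)*35 = (0*2)*35 = 0*35 = 0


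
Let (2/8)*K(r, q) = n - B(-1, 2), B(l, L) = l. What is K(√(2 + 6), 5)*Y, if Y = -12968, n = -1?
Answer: 0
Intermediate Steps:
K(r, q) = 0 (K(r, q) = 4*(-1 - 1*(-1)) = 4*(-1 + 1) = 4*0 = 0)
K(√(2 + 6), 5)*Y = 0*(-12968) = 0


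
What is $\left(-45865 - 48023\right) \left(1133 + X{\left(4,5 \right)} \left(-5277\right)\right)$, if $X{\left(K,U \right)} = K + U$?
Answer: $4352647680$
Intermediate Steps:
$\left(-45865 - 48023\right) \left(1133 + X{\left(4,5 \right)} \left(-5277\right)\right) = \left(-45865 - 48023\right) \left(1133 + \left(4 + 5\right) \left(-5277\right)\right) = - 93888 \left(1133 + 9 \left(-5277\right)\right) = - 93888 \left(1133 - 47493\right) = \left(-93888\right) \left(-46360\right) = 4352647680$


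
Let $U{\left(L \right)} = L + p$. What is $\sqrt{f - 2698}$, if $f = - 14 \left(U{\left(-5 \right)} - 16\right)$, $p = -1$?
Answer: $i \sqrt{2390} \approx 48.888 i$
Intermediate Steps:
$U{\left(L \right)} = -1 + L$ ($U{\left(L \right)} = L - 1 = -1 + L$)
$f = 308$ ($f = - 14 \left(\left(-1 - 5\right) - 16\right) = - 14 \left(-6 - 16\right) = \left(-14\right) \left(-22\right) = 308$)
$\sqrt{f - 2698} = \sqrt{308 - 2698} = \sqrt{-2390} = i \sqrt{2390}$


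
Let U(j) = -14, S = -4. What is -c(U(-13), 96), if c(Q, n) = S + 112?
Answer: -108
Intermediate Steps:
c(Q, n) = 108 (c(Q, n) = -4 + 112 = 108)
-c(U(-13), 96) = -1*108 = -108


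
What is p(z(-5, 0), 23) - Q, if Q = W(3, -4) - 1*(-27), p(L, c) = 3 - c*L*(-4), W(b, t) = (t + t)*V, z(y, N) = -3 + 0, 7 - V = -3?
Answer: -220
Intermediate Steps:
V = 10 (V = 7 - 1*(-3) = 7 + 3 = 10)
z(y, N) = -3
W(b, t) = 20*t (W(b, t) = (t + t)*10 = (2*t)*10 = 20*t)
p(L, c) = 3 + 4*L*c (p(L, c) = 3 - L*c*(-4) = 3 - (-4)*L*c = 3 + 4*L*c)
Q = -53 (Q = 20*(-4) - 1*(-27) = -80 + 27 = -53)
p(z(-5, 0), 23) - Q = (3 + 4*(-3)*23) - 1*(-53) = (3 - 276) + 53 = -273 + 53 = -220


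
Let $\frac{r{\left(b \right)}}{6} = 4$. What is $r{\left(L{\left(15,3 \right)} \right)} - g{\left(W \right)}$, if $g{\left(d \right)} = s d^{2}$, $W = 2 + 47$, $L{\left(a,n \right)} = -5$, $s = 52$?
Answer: $-124828$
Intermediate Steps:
$r{\left(b \right)} = 24$ ($r{\left(b \right)} = 6 \cdot 4 = 24$)
$W = 49$
$g{\left(d \right)} = 52 d^{2}$
$r{\left(L{\left(15,3 \right)} \right)} - g{\left(W \right)} = 24 - 52 \cdot 49^{2} = 24 - 52 \cdot 2401 = 24 - 124852 = -124828$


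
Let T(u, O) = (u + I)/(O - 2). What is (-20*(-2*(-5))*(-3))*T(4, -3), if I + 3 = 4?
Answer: -600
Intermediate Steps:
I = 1 (I = -3 + 4 = 1)
T(u, O) = (1 + u)/(-2 + O) (T(u, O) = (u + 1)/(O - 2) = (1 + u)/(-2 + O))
(-20*(-2*(-5))*(-3))*T(4, -3) = (-20*(-2*(-5))*(-3))*((1 + 4)/(-2 - 3)) = (-200*(-3))*(5/(-5)) = (-20*(-30))*(-⅕*5) = 600*(-1) = -600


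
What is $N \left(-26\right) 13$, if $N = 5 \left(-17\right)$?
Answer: $28730$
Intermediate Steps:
$N = -85$
$N \left(-26\right) 13 = \left(-85\right) \left(-26\right) 13 = 2210 \cdot 13 = 28730$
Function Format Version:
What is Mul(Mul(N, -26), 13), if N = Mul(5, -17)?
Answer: 28730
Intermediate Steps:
N = -85
Mul(Mul(N, -26), 13) = Mul(Mul(-85, -26), 13) = Mul(2210, 13) = 28730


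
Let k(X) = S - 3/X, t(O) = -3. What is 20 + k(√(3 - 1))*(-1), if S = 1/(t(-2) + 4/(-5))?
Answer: 385/19 + 3*√2/2 ≈ 22.384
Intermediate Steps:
S = -5/19 (S = 1/(-3 + 4/(-5)) = 1/(-3 + 4*(-⅕)) = 1/(-3 - ⅘) = 1/(-19/5) = -5/19 ≈ -0.26316)
k(X) = -5/19 - 3/X
20 + k(√(3 - 1))*(-1) = 20 + (-5/19 - 3/√(3 - 1))*(-1) = 20 + (-5/19 - 3*√2/2)*(-1) = 20 + (5/19 + 3*√2/2) = 385/19 + 3*√2/2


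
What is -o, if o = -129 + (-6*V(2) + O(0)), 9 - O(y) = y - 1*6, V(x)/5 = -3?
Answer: 24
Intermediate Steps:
V(x) = -15 (V(x) = 5*(-3) = -15)
O(y) = 15 - y (O(y) = 9 - (y - 1*6) = 9 - (y - 6) = 9 - (-6 + y) = 9 + (6 - y) = 15 - y)
o = -24 (o = -129 + (-6*(-15) + (15 - 1*0)) = -129 + (90 + (15 + 0)) = -129 + (90 + 15) = -129 + 105 = -24)
-o = -1*(-24) = 24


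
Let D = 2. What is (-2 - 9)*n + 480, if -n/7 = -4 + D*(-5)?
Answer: -598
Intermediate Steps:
n = 98 (n = -7*(-4 + 2*(-5)) = -7*(-4 - 10) = -7*(-14) = 98)
(-2 - 9)*n + 480 = (-2 - 9)*98 + 480 = -11*98 + 480 = -1078 + 480 = -598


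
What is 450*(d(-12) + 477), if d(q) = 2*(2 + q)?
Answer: 205650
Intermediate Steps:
d(q) = 4 + 2*q
450*(d(-12) + 477) = 450*((4 + 2*(-12)) + 477) = 450*((4 - 24) + 477) = 450*(-20 + 477) = 450*457 = 205650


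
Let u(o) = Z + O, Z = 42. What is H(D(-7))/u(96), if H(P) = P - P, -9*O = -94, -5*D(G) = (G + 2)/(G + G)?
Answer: 0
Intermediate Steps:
D(G) = -(2 + G)/(10*G) (D(G) = -(G + 2)/(5*(G + G)) = -(2 + G)/(5*(2*G)) = -(2 + G)*1/(2*G)/5 = -(2 + G)/(10*G))
O = 94/9 (O = -⅑*(-94) = 94/9 ≈ 10.444)
H(P) = 0
u(o) = 472/9 (u(o) = 42 + 94/9 = 472/9)
H(D(-7))/u(96) = 0/(472/9) = 0*(9/472) = 0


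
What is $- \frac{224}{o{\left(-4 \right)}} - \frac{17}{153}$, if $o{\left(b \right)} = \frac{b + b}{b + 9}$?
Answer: $\frac{1259}{9} \approx 139.89$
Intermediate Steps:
$o{\left(b \right)} = \frac{2 b}{9 + b}$
$- \frac{224}{o{\left(-4 \right)}} - \frac{17}{153} = - \frac{224}{2 \left(-4\right) \frac{1}{9 - 4}} - \frac{17}{153} = - \frac{224}{2 \left(-4\right) \frac{1}{5}} - \frac{1}{9} = - \frac{224}{- \frac{8}{5}} - \frac{1}{9} = \left(-224\right) \left(- \frac{5}{8}\right) - \frac{1}{9} = 140 - \frac{1}{9} = \frac{1259}{9}$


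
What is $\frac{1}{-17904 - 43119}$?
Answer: $- \frac{1}{61023} \approx -1.6387 \cdot 10^{-5}$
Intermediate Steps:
$\frac{1}{-17904 - 43119} = \frac{1}{-61023} = - \frac{1}{61023}$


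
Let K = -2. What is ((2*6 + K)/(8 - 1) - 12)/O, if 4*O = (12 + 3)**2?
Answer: -296/1575 ≈ -0.18794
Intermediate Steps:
O = 225/4 (O = (12 + 3)**2/4 = (1/4)*15**2 = (1/4)*225 = 225/4 ≈ 56.250)
((2*6 + K)/(8 - 1) - 12)/O = ((2*6 - 2)/(8 - 1) - 12)/(225/4) = ((12 - 2)/7 - 12)*(4/225) = ((1/7)*10 - 12)*(4/225) = (10/7 - 12)*(4/225) = -74/7*4/225 = -296/1575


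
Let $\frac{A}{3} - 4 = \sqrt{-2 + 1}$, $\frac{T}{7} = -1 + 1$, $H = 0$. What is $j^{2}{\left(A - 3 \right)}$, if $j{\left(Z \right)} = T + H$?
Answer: $0$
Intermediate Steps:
$T = 0$ ($T = 7 \left(-1 + 1\right) = 7 \cdot 0 = 0$)
$A = 12 + 3 i$ ($A = 12 + 3 \sqrt{-2 + 1} = 12 + 3 \sqrt{-1} = 12 + 3 i \approx 12.0 + 3.0 i$)
$j{\left(Z \right)} = 0$ ($j{\left(Z \right)} = 0 + 0 = 0$)
$j^{2}{\left(A - 3 \right)} = 0^{2} = 0$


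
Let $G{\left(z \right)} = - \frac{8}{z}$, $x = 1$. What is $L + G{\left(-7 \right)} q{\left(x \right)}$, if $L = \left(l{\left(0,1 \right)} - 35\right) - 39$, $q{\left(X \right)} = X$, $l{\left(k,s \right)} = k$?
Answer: $- \frac{510}{7} \approx -72.857$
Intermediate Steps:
$L = -74$ ($L = \left(0 - 35\right) - 39 = -35 - 39 = -74$)
$L + G{\left(-7 \right)} q{\left(x \right)} = -74 + - \frac{8}{-7} \cdot 1 = -74 + \left(-8\right) \left(- \frac{1}{7}\right) 1 = -74 + \frac{8}{7} \cdot 1 = -74 + \frac{8}{7} = - \frac{510}{7}$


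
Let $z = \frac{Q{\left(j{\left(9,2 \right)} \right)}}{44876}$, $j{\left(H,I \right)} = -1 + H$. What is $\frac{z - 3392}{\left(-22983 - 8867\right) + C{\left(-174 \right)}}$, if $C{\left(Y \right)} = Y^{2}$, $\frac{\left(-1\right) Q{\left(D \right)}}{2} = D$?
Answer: $\frac{19027426}{8829353} \approx 2.155$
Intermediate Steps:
$Q{\left(D \right)} = - 2 D$
$z = - \frac{4}{11219}$ ($z = \frac{\left(-2\right) \left(-1 + 9\right)}{44876} = \left(-2\right) 8 \cdot \frac{1}{44876} = \left(-16\right) \frac{1}{44876} = - \frac{4}{11219} \approx -0.00035654$)
$\frac{z - 3392}{\left(-22983 - 8867\right) + C{\left(-174 \right)}} = \frac{- \frac{4}{11219} - 3392}{\left(-22983 - 8867\right) + \left(-174\right)^{2}} = - \frac{38054852}{11219 \left(\left(-22983 - 8867\right) + 30276\right)} = - \frac{38054852}{11219 \left(-31850 + 30276\right)} = - \frac{38054852}{11219 \left(-1574\right)} = \left(- \frac{38054852}{11219}\right) \left(- \frac{1}{1574}\right) = \frac{19027426}{8829353}$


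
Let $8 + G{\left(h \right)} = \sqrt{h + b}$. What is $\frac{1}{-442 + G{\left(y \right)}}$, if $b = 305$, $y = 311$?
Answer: $- \frac{225}{100942} - \frac{\sqrt{154}}{100942} \approx -0.0023519$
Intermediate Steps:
$G{\left(h \right)} = -8 + \sqrt{305 + h}$ ($G{\left(h \right)} = -8 + \sqrt{h + 305} = -8 + \sqrt{305 + h}$)
$\frac{1}{-442 + G{\left(y \right)}} = \frac{1}{-442 - \left(8 - \sqrt{305 + 311}\right)} = \frac{1}{-442 - \left(8 - \sqrt{616}\right)} = \frac{1}{-442 - \left(8 - 2 \sqrt{154}\right)} = \frac{1}{-450 + 2 \sqrt{154}}$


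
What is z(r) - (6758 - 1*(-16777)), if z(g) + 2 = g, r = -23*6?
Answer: -23675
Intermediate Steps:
r = -138
z(g) = -2 + g
z(r) - (6758 - 1*(-16777)) = (-2 - 138) - (6758 - 1*(-16777)) = -140 - (6758 + 16777) = -140 - 1*23535 = -140 - 23535 = -23675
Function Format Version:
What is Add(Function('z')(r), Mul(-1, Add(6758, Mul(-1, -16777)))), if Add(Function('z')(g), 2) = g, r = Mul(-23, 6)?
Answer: -23675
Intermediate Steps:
r = -138
Function('z')(g) = Add(-2, g)
Add(Function('z')(r), Mul(-1, Add(6758, Mul(-1, -16777)))) = Add(Add(-2, -138), Mul(-1, Add(6758, Mul(-1, -16777)))) = Add(-140, Mul(-1, Add(6758, 16777))) = Add(-140, Mul(-1, 23535)) = Add(-140, -23535) = -23675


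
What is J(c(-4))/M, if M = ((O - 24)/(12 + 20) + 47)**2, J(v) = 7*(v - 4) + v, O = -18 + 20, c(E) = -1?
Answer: -1024/61009 ≈ -0.016784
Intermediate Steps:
O = 2
J(v) = -28 + 8*v (J(v) = 7*(-4 + v) + v = (-28 + 7*v) + v = -28 + 8*v)
M = 549081/256 (M = ((2 - 24)/(12 + 20) + 47)**2 = (-22/32 + 47)**2 = (-22*1/32 + 47)**2 = (-11/16 + 47)**2 = (741/16)**2 = 549081/256 ≈ 2144.8)
J(c(-4))/M = (-28 + 8*(-1))/(549081/256) = (-28 - 8)*(256/549081) = -36*256/549081 = -1024/61009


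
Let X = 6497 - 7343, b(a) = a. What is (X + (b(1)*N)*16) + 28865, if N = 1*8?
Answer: 28147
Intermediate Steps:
N = 8
X = -846
(X + (b(1)*N)*16) + 28865 = (-846 + (1*8)*16) + 28865 = (-846 + 8*16) + 28865 = (-846 + 128) + 28865 = -718 + 28865 = 28147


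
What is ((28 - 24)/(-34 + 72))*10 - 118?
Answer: -2222/19 ≈ -116.95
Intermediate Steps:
((28 - 24)/(-34 + 72))*10 - 118 = (4/38)*10 - 118 = (4*(1/38))*10 - 118 = (2/19)*10 - 118 = 20/19 - 118 = -2222/19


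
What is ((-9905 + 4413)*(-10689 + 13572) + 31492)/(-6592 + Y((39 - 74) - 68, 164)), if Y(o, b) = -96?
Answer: 1975243/836 ≈ 2362.7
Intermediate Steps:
((-9905 + 4413)*(-10689 + 13572) + 31492)/(-6592 + Y((39 - 74) - 68, 164)) = ((-9905 + 4413)*(-10689 + 13572) + 31492)/(-6592 - 96) = (-5492*2883 + 31492)/(-6688) = (-15833436 + 31492)*(-1/6688) = -15801944*(-1/6688) = 1975243/836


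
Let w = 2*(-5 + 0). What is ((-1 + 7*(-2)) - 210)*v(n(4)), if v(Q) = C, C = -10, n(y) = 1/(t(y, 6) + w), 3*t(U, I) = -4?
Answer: 2250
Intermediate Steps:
t(U, I) = -4/3 (t(U, I) = (⅓)*(-4) = -4/3)
w = -10 (w = 2*(-5) = -10)
n(y) = -3/34 (n(y) = 1/(-4/3 - 10) = 1/(-34/3) = -3/34)
v(Q) = -10
((-1 + 7*(-2)) - 210)*v(n(4)) = ((-1 + 7*(-2)) - 210)*(-10) = ((-1 - 14) - 210)*(-10) = (-15 - 210)*(-10) = -225*(-10) = 2250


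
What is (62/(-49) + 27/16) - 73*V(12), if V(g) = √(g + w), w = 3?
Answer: 331/784 - 73*√15 ≈ -282.31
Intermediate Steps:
V(g) = √(3 + g) (V(g) = √(g + 3) = √(3 + g))
(62/(-49) + 27/16) - 73*V(12) = (62/(-49) + 27/16) - 73*√(3 + 12) = (62*(-1/49) + 27*(1/16)) - 73*√15 = (-62/49 + 27/16) - 73*√15 = 331/784 - 73*√15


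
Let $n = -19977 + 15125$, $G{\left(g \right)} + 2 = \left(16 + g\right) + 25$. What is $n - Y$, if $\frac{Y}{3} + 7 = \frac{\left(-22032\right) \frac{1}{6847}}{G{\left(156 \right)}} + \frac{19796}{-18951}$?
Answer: $- \frac{13572983988561}{2811412435} \approx -4827.8$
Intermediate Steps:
$G{\left(g \right)} = 39 + g$ ($G{\left(g \right)} = -2 + \left(\left(16 + g\right) + 25\right) = -2 + \left(41 + g\right) = 39 + g$)
$n = -4852$
$Y = - \frac{67989146059}{2811412435}$ ($Y = -21 + 3 \left(\frac{\left(-22032\right) \frac{1}{6847}}{39 + 156} + \frac{19796}{-18951}\right) = -21 + 3 \left(\frac{\left(-22032\right) \frac{1}{6847}}{195} + 19796 \left(- \frac{1}{18951}\right)\right) = -21 + 3 \left(\left(- \frac{22032}{6847}\right) \frac{1}{195} - \frac{19796}{18951}\right) = -21 + 3 \left(- \frac{7344}{445055} - \frac{19796}{18951}\right) = -21 + 3 \left(- \frac{8949484924}{8434237305}\right) = -21 - \frac{8949484924}{2811412435} = - \frac{67989146059}{2811412435} \approx -24.183$)
$n - Y = -4852 - - \frac{67989146059}{2811412435} = -4852 + \frac{67989146059}{2811412435} = - \frac{13572983988561}{2811412435}$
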